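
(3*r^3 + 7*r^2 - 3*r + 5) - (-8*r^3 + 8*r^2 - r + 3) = 11*r^3 - r^2 - 2*r + 2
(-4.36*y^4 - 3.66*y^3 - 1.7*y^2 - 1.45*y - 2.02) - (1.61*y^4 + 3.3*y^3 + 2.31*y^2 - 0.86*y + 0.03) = -5.97*y^4 - 6.96*y^3 - 4.01*y^2 - 0.59*y - 2.05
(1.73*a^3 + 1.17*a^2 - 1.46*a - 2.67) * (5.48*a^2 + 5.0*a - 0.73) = 9.4804*a^5 + 15.0616*a^4 - 3.4137*a^3 - 22.7857*a^2 - 12.2842*a + 1.9491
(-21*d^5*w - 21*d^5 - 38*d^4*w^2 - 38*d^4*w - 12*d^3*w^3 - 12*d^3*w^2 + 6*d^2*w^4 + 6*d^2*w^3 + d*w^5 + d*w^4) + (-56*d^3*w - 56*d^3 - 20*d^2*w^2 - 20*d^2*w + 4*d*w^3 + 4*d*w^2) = -21*d^5*w - 21*d^5 - 38*d^4*w^2 - 38*d^4*w - 12*d^3*w^3 - 12*d^3*w^2 - 56*d^3*w - 56*d^3 + 6*d^2*w^4 + 6*d^2*w^3 - 20*d^2*w^2 - 20*d^2*w + d*w^5 + d*w^4 + 4*d*w^3 + 4*d*w^2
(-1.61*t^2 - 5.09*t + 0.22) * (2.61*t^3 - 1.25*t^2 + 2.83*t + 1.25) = -4.2021*t^5 - 11.2724*t^4 + 2.3804*t^3 - 16.6922*t^2 - 5.7399*t + 0.275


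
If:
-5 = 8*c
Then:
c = -5/8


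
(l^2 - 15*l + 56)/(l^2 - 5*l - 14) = (l - 8)/(l + 2)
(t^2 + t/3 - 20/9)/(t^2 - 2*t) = (t^2 + t/3 - 20/9)/(t*(t - 2))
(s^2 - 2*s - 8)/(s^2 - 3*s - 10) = (s - 4)/(s - 5)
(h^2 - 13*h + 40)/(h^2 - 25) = (h - 8)/(h + 5)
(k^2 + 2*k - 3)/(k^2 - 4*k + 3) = (k + 3)/(k - 3)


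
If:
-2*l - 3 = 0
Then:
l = -3/2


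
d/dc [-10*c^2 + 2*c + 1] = 2 - 20*c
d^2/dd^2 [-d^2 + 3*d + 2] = -2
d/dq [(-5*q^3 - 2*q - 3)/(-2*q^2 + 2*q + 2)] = (-(2*q - 1)*(5*q^3 + 2*q + 3) + (-15*q^2 - 2)*(-q^2 + q + 1))/(2*(-q^2 + q + 1)^2)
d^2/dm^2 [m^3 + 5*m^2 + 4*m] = 6*m + 10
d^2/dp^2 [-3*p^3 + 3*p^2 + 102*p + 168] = 6 - 18*p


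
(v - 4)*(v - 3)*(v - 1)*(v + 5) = v^4 - 3*v^3 - 21*v^2 + 83*v - 60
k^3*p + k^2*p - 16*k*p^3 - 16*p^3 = (k - 4*p)*(k + 4*p)*(k*p + p)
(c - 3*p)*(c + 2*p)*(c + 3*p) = c^3 + 2*c^2*p - 9*c*p^2 - 18*p^3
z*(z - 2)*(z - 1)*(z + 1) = z^4 - 2*z^3 - z^2 + 2*z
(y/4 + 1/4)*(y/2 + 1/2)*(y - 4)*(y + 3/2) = y^4/8 - y^3/16 - 5*y^2/4 - 29*y/16 - 3/4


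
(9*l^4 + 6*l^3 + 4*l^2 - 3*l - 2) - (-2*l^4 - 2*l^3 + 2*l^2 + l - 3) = 11*l^4 + 8*l^3 + 2*l^2 - 4*l + 1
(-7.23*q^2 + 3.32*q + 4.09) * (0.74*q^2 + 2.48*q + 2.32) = -5.3502*q^4 - 15.4736*q^3 - 5.5134*q^2 + 17.8456*q + 9.4888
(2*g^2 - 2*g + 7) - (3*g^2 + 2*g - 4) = -g^2 - 4*g + 11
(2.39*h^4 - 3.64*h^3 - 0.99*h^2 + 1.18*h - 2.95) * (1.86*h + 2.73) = 4.4454*h^5 - 0.2457*h^4 - 11.7786*h^3 - 0.5079*h^2 - 2.2656*h - 8.0535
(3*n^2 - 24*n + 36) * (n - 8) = 3*n^3 - 48*n^2 + 228*n - 288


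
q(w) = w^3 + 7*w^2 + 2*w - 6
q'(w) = 3*w^2 + 14*w + 2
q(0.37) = -4.25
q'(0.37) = 7.59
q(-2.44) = 16.27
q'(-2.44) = -14.30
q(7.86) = 927.76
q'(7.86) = 297.38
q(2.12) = 39.23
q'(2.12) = 45.16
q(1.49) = 15.83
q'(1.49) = 29.52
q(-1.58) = 4.37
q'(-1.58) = -12.63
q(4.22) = 202.25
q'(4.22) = 114.51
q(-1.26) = 0.59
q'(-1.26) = -10.88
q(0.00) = -6.00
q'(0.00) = 2.00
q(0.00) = -6.00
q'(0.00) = 2.00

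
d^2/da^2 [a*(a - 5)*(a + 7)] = 6*a + 4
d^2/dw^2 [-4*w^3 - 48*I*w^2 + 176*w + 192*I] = -24*w - 96*I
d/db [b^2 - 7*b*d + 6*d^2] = 2*b - 7*d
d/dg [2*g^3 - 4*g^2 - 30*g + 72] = 6*g^2 - 8*g - 30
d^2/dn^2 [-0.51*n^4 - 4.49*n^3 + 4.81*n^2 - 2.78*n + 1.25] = -6.12*n^2 - 26.94*n + 9.62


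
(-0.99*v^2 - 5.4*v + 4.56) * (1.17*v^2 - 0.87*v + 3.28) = -1.1583*v^4 - 5.4567*v^3 + 6.786*v^2 - 21.6792*v + 14.9568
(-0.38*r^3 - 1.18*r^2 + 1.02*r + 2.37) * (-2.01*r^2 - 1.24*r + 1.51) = 0.7638*r^5 + 2.843*r^4 - 1.1608*r^3 - 7.8103*r^2 - 1.3986*r + 3.5787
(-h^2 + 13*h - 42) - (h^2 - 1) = -2*h^2 + 13*h - 41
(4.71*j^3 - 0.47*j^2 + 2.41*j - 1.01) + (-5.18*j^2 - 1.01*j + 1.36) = 4.71*j^3 - 5.65*j^2 + 1.4*j + 0.35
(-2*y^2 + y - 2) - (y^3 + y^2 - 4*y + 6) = -y^3 - 3*y^2 + 5*y - 8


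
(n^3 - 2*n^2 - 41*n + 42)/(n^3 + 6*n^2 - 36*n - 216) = (n^2 - 8*n + 7)/(n^2 - 36)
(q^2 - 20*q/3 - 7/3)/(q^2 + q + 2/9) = 3*(q - 7)/(3*q + 2)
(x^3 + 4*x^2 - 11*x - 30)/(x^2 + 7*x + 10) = x - 3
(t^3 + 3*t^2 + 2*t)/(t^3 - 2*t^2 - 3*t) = (t + 2)/(t - 3)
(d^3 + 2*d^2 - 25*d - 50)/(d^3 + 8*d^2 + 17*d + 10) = (d - 5)/(d + 1)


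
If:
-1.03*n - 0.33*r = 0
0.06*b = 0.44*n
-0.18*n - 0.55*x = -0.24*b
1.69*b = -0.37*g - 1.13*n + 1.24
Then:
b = 2.55274261603376*x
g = 3.35135135135135 - 12.7229444634508*x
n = 0.348101265822785*x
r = -1.08649789029536*x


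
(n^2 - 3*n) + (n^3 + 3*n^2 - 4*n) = n^3 + 4*n^2 - 7*n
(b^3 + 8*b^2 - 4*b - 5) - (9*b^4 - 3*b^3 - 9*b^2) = -9*b^4 + 4*b^3 + 17*b^2 - 4*b - 5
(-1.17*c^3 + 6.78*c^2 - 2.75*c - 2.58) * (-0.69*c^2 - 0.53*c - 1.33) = 0.8073*c^5 - 4.0581*c^4 - 0.139800000000001*c^3 - 5.7797*c^2 + 5.0249*c + 3.4314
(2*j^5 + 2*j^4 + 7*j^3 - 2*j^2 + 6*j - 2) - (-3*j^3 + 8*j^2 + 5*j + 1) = 2*j^5 + 2*j^4 + 10*j^3 - 10*j^2 + j - 3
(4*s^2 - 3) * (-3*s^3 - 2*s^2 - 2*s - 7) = -12*s^5 - 8*s^4 + s^3 - 22*s^2 + 6*s + 21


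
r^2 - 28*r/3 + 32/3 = (r - 8)*(r - 4/3)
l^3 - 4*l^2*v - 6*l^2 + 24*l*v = l*(l - 6)*(l - 4*v)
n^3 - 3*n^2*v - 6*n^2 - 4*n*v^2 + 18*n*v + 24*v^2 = (n - 6)*(n - 4*v)*(n + v)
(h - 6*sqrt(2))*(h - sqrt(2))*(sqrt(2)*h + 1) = sqrt(2)*h^3 - 13*h^2 + 5*sqrt(2)*h + 12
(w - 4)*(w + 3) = w^2 - w - 12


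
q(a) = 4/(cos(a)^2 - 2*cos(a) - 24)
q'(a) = 4*(2*sin(a)*cos(a) - 2*sin(a))/(cos(a)^2 - 2*cos(a) - 24)^2 = 8*(cos(a) - 1)*sin(a)/(sin(a)^2 + 2*cos(a) + 23)^2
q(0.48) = -0.16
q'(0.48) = -0.00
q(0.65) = -0.16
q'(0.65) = -0.00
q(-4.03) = -0.18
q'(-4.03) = -0.02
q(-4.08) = -0.18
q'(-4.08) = -0.02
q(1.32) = -0.16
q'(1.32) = -0.01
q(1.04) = -0.16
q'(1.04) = -0.01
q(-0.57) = -0.16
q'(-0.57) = 0.00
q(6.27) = -0.16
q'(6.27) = 0.00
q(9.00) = -0.19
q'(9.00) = -0.01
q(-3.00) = -0.19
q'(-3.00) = 0.01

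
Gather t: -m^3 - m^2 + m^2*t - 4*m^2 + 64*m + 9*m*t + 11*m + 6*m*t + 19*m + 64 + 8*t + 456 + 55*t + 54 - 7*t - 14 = -m^3 - 5*m^2 + 94*m + t*(m^2 + 15*m + 56) + 560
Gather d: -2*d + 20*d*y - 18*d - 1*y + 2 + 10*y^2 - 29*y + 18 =d*(20*y - 20) + 10*y^2 - 30*y + 20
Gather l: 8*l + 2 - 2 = 8*l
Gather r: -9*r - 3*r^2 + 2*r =-3*r^2 - 7*r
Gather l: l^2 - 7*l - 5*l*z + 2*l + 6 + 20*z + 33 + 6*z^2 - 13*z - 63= l^2 + l*(-5*z - 5) + 6*z^2 + 7*z - 24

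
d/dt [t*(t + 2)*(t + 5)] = 3*t^2 + 14*t + 10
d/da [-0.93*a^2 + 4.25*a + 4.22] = 4.25 - 1.86*a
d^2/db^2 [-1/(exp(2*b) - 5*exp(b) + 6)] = (-2*(2*exp(b) - 5)^2*exp(b) + (4*exp(b) - 5)*(exp(2*b) - 5*exp(b) + 6))*exp(b)/(exp(2*b) - 5*exp(b) + 6)^3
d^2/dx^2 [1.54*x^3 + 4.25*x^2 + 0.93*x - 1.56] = 9.24*x + 8.5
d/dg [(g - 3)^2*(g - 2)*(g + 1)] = 4*g^3 - 21*g^2 + 26*g + 3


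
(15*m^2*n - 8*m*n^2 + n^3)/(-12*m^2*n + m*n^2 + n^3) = (-5*m + n)/(4*m + n)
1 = 1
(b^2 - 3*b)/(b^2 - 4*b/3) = 3*(b - 3)/(3*b - 4)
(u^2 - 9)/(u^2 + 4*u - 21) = (u + 3)/(u + 7)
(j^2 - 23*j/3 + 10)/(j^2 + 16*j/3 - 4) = (3*j^2 - 23*j + 30)/(3*j^2 + 16*j - 12)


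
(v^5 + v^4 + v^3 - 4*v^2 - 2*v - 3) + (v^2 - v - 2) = v^5 + v^4 + v^3 - 3*v^2 - 3*v - 5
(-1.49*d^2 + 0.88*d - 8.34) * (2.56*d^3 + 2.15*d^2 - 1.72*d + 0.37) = -3.8144*d^5 - 0.9507*d^4 - 16.8956*d^3 - 19.9959*d^2 + 14.6704*d - 3.0858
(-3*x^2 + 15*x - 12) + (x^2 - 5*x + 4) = -2*x^2 + 10*x - 8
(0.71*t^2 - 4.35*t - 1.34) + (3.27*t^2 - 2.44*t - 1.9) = 3.98*t^2 - 6.79*t - 3.24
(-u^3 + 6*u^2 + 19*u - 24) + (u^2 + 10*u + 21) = -u^3 + 7*u^2 + 29*u - 3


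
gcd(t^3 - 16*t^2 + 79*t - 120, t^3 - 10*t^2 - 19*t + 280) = t - 8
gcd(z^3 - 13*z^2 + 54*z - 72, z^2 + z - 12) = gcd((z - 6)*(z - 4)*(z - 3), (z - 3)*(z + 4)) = z - 3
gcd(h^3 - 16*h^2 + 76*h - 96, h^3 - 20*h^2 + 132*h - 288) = h^2 - 14*h + 48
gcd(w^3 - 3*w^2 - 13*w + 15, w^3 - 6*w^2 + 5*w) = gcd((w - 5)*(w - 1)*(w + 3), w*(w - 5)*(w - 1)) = w^2 - 6*w + 5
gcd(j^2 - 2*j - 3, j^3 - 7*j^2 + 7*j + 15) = j^2 - 2*j - 3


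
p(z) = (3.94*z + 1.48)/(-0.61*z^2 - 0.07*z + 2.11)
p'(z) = (1.22*z + 0.07)*(3.94*z + 1.48)/(-0.61*z^2 - 0.07*z + 2.11)^2 + 3.94/(-0.61*z^2 - 0.07*z + 2.11) = (2.4034*z^2 + 1.8056*z + 8.417)/(0.3721*z^4 + 0.0854*z^3 - 2.5693*z^2 - 0.2954*z + 4.4521)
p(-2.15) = 12.50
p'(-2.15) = 50.03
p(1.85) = -81.78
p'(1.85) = 1738.07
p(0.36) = 1.45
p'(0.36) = 2.33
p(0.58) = 2.02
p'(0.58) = 2.96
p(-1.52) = -5.59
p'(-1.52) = 17.23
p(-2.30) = 7.93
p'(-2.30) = 18.58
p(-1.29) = -3.04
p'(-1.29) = 7.18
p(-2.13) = 13.60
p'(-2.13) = 59.87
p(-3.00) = 3.26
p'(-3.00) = 2.45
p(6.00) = -1.24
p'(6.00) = 0.26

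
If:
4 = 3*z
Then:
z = 4/3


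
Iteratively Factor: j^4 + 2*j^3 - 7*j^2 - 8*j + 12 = (j - 1)*(j^3 + 3*j^2 - 4*j - 12) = (j - 1)*(j + 2)*(j^2 + j - 6) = (j - 2)*(j - 1)*(j + 2)*(j + 3)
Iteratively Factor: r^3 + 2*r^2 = (r + 2)*(r^2) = r*(r + 2)*(r)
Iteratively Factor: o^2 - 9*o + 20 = (o - 5)*(o - 4)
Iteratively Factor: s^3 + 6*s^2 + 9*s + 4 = (s + 1)*(s^2 + 5*s + 4) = (s + 1)*(s + 4)*(s + 1)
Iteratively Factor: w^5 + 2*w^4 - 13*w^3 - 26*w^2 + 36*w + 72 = (w - 3)*(w^4 + 5*w^3 + 2*w^2 - 20*w - 24) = (w - 3)*(w + 2)*(w^3 + 3*w^2 - 4*w - 12) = (w - 3)*(w + 2)^2*(w^2 + w - 6) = (w - 3)*(w + 2)^2*(w + 3)*(w - 2)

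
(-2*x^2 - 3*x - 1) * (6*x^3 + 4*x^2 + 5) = -12*x^5 - 26*x^4 - 18*x^3 - 14*x^2 - 15*x - 5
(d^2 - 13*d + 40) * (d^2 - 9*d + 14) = d^4 - 22*d^3 + 171*d^2 - 542*d + 560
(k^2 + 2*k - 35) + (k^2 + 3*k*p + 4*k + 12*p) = 2*k^2 + 3*k*p + 6*k + 12*p - 35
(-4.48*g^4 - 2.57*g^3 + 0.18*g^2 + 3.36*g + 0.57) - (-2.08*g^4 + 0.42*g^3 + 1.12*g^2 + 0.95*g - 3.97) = -2.4*g^4 - 2.99*g^3 - 0.94*g^2 + 2.41*g + 4.54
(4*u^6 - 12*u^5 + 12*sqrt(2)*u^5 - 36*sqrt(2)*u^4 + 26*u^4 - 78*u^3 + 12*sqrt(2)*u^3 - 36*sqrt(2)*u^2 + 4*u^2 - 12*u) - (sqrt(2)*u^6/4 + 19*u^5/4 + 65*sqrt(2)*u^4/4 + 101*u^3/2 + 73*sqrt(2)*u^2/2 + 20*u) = -sqrt(2)*u^6/4 + 4*u^6 - 67*u^5/4 + 12*sqrt(2)*u^5 - 209*sqrt(2)*u^4/4 + 26*u^4 - 257*u^3/2 + 12*sqrt(2)*u^3 - 145*sqrt(2)*u^2/2 + 4*u^2 - 32*u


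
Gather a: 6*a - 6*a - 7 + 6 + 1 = 0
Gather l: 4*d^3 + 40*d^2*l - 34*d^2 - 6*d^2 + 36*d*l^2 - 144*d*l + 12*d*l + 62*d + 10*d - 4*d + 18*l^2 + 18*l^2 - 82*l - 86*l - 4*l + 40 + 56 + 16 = 4*d^3 - 40*d^2 + 68*d + l^2*(36*d + 36) + l*(40*d^2 - 132*d - 172) + 112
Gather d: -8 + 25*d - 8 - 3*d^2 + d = -3*d^2 + 26*d - 16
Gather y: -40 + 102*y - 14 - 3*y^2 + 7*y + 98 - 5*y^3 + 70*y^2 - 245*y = -5*y^3 + 67*y^2 - 136*y + 44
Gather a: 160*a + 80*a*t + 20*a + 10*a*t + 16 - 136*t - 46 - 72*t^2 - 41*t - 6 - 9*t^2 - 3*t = a*(90*t + 180) - 81*t^2 - 180*t - 36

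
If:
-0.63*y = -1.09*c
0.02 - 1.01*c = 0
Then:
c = 0.02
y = 0.03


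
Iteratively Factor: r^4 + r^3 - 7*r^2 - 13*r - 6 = (r + 1)*(r^3 - 7*r - 6) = (r + 1)^2*(r^2 - r - 6) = (r - 3)*(r + 1)^2*(r + 2)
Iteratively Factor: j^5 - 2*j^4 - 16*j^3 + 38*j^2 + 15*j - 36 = (j + 1)*(j^4 - 3*j^3 - 13*j^2 + 51*j - 36) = (j + 1)*(j + 4)*(j^3 - 7*j^2 + 15*j - 9) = (j - 3)*(j + 1)*(j + 4)*(j^2 - 4*j + 3) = (j - 3)^2*(j + 1)*(j + 4)*(j - 1)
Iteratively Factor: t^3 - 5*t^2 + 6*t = (t - 2)*(t^2 - 3*t) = t*(t - 2)*(t - 3)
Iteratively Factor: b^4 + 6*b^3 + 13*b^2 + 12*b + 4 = (b + 1)*(b^3 + 5*b^2 + 8*b + 4) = (b + 1)*(b + 2)*(b^2 + 3*b + 2) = (b + 1)*(b + 2)^2*(b + 1)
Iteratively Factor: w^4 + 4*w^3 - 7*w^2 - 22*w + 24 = (w - 2)*(w^3 + 6*w^2 + 5*w - 12) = (w - 2)*(w - 1)*(w^2 + 7*w + 12) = (w - 2)*(w - 1)*(w + 3)*(w + 4)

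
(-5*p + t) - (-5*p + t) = 0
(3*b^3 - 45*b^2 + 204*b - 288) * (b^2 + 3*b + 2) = 3*b^5 - 36*b^4 + 75*b^3 + 234*b^2 - 456*b - 576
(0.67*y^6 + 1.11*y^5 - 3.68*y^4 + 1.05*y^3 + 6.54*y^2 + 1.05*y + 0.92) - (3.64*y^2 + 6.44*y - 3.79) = 0.67*y^6 + 1.11*y^5 - 3.68*y^4 + 1.05*y^3 + 2.9*y^2 - 5.39*y + 4.71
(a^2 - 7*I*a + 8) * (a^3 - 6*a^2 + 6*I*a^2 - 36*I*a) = a^5 - 6*a^4 - I*a^4 + 50*a^3 + 6*I*a^3 - 300*a^2 + 48*I*a^2 - 288*I*a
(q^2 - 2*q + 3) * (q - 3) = q^3 - 5*q^2 + 9*q - 9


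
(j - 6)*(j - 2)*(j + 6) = j^3 - 2*j^2 - 36*j + 72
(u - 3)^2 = u^2 - 6*u + 9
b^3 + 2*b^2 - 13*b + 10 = (b - 2)*(b - 1)*(b + 5)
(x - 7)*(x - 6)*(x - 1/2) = x^3 - 27*x^2/2 + 97*x/2 - 21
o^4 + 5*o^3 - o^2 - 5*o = o*(o - 1)*(o + 1)*(o + 5)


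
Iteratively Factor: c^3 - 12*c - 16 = (c + 2)*(c^2 - 2*c - 8) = (c + 2)^2*(c - 4)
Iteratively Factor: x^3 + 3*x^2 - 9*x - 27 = (x + 3)*(x^2 - 9) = (x - 3)*(x + 3)*(x + 3)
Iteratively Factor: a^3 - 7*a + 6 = (a + 3)*(a^2 - 3*a + 2) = (a - 2)*(a + 3)*(a - 1)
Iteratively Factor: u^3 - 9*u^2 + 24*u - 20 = (u - 2)*(u^2 - 7*u + 10) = (u - 2)^2*(u - 5)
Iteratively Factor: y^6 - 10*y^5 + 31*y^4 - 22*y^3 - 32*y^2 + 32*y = (y)*(y^5 - 10*y^4 + 31*y^3 - 22*y^2 - 32*y + 32) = y*(y + 1)*(y^4 - 11*y^3 + 42*y^2 - 64*y + 32) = y*(y - 2)*(y + 1)*(y^3 - 9*y^2 + 24*y - 16) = y*(y - 4)*(y - 2)*(y + 1)*(y^2 - 5*y + 4) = y*(y - 4)^2*(y - 2)*(y + 1)*(y - 1)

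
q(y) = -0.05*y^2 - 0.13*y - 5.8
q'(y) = -0.1*y - 0.13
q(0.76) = -5.93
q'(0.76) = -0.21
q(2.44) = -6.41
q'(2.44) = -0.37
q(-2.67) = -5.81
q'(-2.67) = 0.14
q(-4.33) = -6.17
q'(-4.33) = 0.30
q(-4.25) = -6.15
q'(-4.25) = 0.30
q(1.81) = -6.20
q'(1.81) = -0.31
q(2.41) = -6.40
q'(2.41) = -0.37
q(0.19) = -5.83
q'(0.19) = -0.15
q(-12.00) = -11.44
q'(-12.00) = 1.07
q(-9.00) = -8.68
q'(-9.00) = 0.77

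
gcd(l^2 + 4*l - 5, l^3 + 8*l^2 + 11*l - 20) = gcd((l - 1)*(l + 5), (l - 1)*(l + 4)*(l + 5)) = l^2 + 4*l - 5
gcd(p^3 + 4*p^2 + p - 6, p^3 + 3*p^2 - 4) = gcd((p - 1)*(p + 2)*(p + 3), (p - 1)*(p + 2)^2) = p^2 + p - 2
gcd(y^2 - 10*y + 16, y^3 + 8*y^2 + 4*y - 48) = y - 2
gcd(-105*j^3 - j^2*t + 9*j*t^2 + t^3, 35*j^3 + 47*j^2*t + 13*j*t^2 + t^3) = 35*j^2 + 12*j*t + t^2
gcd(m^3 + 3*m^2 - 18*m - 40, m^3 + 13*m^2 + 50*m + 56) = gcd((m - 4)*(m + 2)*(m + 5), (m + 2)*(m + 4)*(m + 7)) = m + 2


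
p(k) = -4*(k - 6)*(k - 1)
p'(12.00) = -68.00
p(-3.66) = -180.06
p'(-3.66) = 57.28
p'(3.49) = 0.08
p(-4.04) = -202.41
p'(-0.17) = 29.36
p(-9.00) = -600.00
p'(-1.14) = 37.12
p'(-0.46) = 31.68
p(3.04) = 24.15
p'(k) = 28 - 8*k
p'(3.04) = 3.68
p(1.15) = 2.91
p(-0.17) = -28.88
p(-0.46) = -37.73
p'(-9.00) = 100.00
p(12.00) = -264.00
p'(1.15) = 18.80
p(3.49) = 25.00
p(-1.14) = -61.12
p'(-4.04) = 60.32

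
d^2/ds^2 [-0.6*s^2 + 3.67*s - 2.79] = -1.20000000000000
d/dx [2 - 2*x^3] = -6*x^2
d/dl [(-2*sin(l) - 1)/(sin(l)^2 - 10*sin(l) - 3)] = 2*(sin(l)^2 + sin(l) - 2)*cos(l)/(sin(l)^2 - 10*sin(l) - 3)^2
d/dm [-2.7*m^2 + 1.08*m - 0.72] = 1.08 - 5.4*m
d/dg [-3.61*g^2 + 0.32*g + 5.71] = 0.32 - 7.22*g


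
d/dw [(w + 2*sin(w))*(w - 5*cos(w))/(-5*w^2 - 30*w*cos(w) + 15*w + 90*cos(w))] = ((w + 2*sin(w))*(w - 5*cos(w))*(-6*w*sin(w) + 2*w + 18*sin(w) + 6*cos(w) - 3) - ((w + 2*sin(w))*(5*sin(w) + 1) + (w - 5*cos(w))*(2*cos(w) + 1))*(w^2 + 6*w*cos(w) - 3*w - 18*cos(w)))/(5*(w - 3)^2*(w + 6*cos(w))^2)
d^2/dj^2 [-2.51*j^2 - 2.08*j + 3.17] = -5.02000000000000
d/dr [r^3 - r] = 3*r^2 - 1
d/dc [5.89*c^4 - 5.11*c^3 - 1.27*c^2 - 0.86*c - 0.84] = 23.56*c^3 - 15.33*c^2 - 2.54*c - 0.86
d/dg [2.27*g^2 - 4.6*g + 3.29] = 4.54*g - 4.6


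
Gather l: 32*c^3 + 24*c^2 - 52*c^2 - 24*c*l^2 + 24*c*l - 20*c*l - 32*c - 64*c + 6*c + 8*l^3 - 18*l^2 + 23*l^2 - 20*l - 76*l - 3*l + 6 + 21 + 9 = 32*c^3 - 28*c^2 - 90*c + 8*l^3 + l^2*(5 - 24*c) + l*(4*c - 99) + 36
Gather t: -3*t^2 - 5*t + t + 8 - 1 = -3*t^2 - 4*t + 7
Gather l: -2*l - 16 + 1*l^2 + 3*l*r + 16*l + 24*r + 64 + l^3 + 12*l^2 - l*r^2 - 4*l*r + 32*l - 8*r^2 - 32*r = l^3 + 13*l^2 + l*(-r^2 - r + 46) - 8*r^2 - 8*r + 48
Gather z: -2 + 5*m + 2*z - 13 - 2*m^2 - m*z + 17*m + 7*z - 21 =-2*m^2 + 22*m + z*(9 - m) - 36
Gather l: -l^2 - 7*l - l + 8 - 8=-l^2 - 8*l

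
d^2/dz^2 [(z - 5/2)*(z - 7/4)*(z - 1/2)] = 6*z - 19/2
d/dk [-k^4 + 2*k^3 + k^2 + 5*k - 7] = -4*k^3 + 6*k^2 + 2*k + 5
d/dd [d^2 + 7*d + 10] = 2*d + 7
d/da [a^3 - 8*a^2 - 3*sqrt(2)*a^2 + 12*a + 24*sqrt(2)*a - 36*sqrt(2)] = 3*a^2 - 16*a - 6*sqrt(2)*a + 12 + 24*sqrt(2)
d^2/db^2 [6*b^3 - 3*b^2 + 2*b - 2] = 36*b - 6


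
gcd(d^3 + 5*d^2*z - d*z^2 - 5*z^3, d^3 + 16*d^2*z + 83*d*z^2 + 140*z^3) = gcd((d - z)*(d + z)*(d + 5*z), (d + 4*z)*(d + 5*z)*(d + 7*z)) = d + 5*z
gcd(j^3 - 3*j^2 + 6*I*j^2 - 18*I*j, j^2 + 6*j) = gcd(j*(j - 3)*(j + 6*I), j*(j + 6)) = j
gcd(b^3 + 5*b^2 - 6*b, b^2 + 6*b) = b^2 + 6*b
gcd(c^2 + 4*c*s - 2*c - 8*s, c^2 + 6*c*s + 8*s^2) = c + 4*s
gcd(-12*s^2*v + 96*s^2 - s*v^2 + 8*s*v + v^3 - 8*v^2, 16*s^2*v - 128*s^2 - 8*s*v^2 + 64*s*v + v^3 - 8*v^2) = 4*s*v - 32*s - v^2 + 8*v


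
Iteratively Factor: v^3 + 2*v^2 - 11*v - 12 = (v - 3)*(v^2 + 5*v + 4) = (v - 3)*(v + 4)*(v + 1)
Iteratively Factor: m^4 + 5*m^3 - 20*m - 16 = (m + 1)*(m^3 + 4*m^2 - 4*m - 16) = (m - 2)*(m + 1)*(m^2 + 6*m + 8) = (m - 2)*(m + 1)*(m + 4)*(m + 2)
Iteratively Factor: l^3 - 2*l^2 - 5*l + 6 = (l + 2)*(l^2 - 4*l + 3) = (l - 1)*(l + 2)*(l - 3)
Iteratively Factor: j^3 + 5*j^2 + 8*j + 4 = (j + 2)*(j^2 + 3*j + 2) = (j + 1)*(j + 2)*(j + 2)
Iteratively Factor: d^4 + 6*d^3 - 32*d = (d + 4)*(d^3 + 2*d^2 - 8*d) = d*(d + 4)*(d^2 + 2*d - 8) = d*(d + 4)^2*(d - 2)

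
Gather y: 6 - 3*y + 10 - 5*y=16 - 8*y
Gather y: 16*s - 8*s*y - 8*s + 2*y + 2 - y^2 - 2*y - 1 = -8*s*y + 8*s - y^2 + 1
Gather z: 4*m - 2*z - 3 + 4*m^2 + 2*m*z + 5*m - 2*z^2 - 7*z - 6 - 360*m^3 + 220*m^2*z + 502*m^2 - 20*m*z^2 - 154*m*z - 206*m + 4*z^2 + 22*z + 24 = -360*m^3 + 506*m^2 - 197*m + z^2*(2 - 20*m) + z*(220*m^2 - 152*m + 13) + 15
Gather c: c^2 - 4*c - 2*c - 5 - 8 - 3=c^2 - 6*c - 16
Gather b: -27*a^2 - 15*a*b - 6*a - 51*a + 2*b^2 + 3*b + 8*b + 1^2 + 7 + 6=-27*a^2 - 57*a + 2*b^2 + b*(11 - 15*a) + 14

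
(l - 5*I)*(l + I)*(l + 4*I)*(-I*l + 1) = -I*l^4 + l^3 - 21*I*l^2 + 41*l + 20*I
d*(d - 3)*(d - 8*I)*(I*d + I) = I*d^4 + 8*d^3 - 2*I*d^3 - 16*d^2 - 3*I*d^2 - 24*d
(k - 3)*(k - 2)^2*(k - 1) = k^4 - 8*k^3 + 23*k^2 - 28*k + 12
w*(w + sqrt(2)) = w^2 + sqrt(2)*w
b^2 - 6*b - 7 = (b - 7)*(b + 1)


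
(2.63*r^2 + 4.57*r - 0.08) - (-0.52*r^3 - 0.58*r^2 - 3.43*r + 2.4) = 0.52*r^3 + 3.21*r^2 + 8.0*r - 2.48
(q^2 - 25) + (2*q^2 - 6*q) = 3*q^2 - 6*q - 25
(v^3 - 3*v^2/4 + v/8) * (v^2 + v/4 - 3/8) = v^5 - v^4/2 - 7*v^3/16 + 5*v^2/16 - 3*v/64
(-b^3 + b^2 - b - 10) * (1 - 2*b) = 2*b^4 - 3*b^3 + 3*b^2 + 19*b - 10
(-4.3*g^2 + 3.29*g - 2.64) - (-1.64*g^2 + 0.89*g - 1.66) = -2.66*g^2 + 2.4*g - 0.98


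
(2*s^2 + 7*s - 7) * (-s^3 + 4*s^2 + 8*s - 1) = -2*s^5 + s^4 + 51*s^3 + 26*s^2 - 63*s + 7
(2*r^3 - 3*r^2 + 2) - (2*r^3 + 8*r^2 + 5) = -11*r^2 - 3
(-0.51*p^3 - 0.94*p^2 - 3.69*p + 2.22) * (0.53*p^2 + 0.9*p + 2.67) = -0.2703*p^5 - 0.9572*p^4 - 4.1634*p^3 - 4.6542*p^2 - 7.8543*p + 5.9274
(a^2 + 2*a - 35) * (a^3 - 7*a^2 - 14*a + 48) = a^5 - 5*a^4 - 63*a^3 + 265*a^2 + 586*a - 1680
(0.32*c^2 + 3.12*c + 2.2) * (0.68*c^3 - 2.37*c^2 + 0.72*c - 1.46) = 0.2176*c^5 + 1.3632*c^4 - 5.668*c^3 - 3.4348*c^2 - 2.9712*c - 3.212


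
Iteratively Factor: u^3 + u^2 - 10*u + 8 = (u + 4)*(u^2 - 3*u + 2) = (u - 2)*(u + 4)*(u - 1)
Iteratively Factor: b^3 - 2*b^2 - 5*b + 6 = (b + 2)*(b^2 - 4*b + 3) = (b - 1)*(b + 2)*(b - 3)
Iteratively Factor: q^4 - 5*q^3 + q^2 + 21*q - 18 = (q - 3)*(q^3 - 2*q^2 - 5*q + 6) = (q - 3)^2*(q^2 + q - 2) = (q - 3)^2*(q - 1)*(q + 2)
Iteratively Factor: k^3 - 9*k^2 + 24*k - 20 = (k - 5)*(k^2 - 4*k + 4) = (k - 5)*(k - 2)*(k - 2)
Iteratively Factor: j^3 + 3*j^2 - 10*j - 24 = (j + 2)*(j^2 + j - 12) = (j + 2)*(j + 4)*(j - 3)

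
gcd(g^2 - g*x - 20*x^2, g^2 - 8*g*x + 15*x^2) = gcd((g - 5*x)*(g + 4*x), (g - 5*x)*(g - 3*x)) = -g + 5*x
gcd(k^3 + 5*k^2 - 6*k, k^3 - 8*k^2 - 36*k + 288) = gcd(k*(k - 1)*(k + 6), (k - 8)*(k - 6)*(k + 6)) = k + 6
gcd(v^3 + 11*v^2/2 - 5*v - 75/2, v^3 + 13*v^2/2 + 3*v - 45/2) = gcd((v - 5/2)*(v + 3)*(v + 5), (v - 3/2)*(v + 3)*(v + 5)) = v^2 + 8*v + 15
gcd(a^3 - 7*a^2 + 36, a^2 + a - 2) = a + 2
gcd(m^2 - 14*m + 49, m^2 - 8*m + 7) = m - 7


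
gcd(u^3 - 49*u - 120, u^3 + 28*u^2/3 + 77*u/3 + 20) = u^2 + 8*u + 15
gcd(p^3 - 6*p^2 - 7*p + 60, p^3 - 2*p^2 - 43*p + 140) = p^2 - 9*p + 20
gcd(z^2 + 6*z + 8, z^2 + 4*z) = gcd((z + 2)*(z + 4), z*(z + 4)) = z + 4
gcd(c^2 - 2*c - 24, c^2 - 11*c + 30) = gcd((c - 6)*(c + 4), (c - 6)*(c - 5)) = c - 6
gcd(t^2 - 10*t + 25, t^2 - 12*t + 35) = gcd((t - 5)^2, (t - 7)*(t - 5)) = t - 5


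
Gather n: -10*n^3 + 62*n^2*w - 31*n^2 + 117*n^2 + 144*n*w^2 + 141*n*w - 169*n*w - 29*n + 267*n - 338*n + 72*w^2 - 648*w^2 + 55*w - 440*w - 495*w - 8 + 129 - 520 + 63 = -10*n^3 + n^2*(62*w + 86) + n*(144*w^2 - 28*w - 100) - 576*w^2 - 880*w - 336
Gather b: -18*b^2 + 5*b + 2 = -18*b^2 + 5*b + 2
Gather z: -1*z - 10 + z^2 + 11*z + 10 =z^2 + 10*z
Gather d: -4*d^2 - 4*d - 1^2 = -4*d^2 - 4*d - 1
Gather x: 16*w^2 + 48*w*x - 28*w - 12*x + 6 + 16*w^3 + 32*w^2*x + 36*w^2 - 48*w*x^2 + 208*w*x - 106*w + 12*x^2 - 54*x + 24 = 16*w^3 + 52*w^2 - 134*w + x^2*(12 - 48*w) + x*(32*w^2 + 256*w - 66) + 30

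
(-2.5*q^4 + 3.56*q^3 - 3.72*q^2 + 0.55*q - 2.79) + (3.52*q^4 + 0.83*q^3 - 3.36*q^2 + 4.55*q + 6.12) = 1.02*q^4 + 4.39*q^3 - 7.08*q^2 + 5.1*q + 3.33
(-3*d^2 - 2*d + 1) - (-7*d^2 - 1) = 4*d^2 - 2*d + 2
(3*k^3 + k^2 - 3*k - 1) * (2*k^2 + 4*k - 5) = 6*k^5 + 14*k^4 - 17*k^3 - 19*k^2 + 11*k + 5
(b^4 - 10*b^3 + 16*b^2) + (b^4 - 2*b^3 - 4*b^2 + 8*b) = 2*b^4 - 12*b^3 + 12*b^2 + 8*b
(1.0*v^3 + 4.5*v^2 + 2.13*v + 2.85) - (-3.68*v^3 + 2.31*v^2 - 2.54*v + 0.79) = 4.68*v^3 + 2.19*v^2 + 4.67*v + 2.06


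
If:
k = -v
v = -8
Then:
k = 8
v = -8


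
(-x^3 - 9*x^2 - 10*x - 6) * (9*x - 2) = -9*x^4 - 79*x^3 - 72*x^2 - 34*x + 12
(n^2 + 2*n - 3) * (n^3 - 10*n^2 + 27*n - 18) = n^5 - 8*n^4 + 4*n^3 + 66*n^2 - 117*n + 54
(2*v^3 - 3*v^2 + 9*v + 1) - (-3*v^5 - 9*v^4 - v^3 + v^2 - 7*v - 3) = 3*v^5 + 9*v^4 + 3*v^3 - 4*v^2 + 16*v + 4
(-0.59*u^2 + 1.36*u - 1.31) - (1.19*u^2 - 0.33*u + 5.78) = -1.78*u^2 + 1.69*u - 7.09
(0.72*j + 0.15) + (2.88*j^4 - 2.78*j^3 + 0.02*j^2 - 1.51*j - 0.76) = 2.88*j^4 - 2.78*j^3 + 0.02*j^2 - 0.79*j - 0.61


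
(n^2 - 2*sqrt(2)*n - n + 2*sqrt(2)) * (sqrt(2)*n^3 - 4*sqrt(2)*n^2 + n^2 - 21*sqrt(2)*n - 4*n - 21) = sqrt(2)*n^5 - 5*sqrt(2)*n^4 - 3*n^4 - 19*sqrt(2)*n^3 + 15*n^3 + 31*sqrt(2)*n^2 + 51*n^2 - 63*n + 34*sqrt(2)*n - 42*sqrt(2)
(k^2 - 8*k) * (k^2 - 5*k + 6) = k^4 - 13*k^3 + 46*k^2 - 48*k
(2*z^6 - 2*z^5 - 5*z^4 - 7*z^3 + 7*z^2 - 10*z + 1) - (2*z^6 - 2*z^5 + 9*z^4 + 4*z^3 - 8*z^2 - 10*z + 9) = -14*z^4 - 11*z^3 + 15*z^2 - 8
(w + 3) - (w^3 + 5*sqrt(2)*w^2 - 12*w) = -w^3 - 5*sqrt(2)*w^2 + 13*w + 3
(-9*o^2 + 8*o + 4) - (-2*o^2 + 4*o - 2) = -7*o^2 + 4*o + 6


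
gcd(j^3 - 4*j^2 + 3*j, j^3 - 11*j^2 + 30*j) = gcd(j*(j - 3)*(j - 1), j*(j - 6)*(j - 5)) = j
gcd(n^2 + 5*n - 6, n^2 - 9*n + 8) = n - 1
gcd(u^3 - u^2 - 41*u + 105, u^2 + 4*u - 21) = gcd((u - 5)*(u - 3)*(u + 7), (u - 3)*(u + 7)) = u^2 + 4*u - 21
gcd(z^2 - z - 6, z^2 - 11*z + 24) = z - 3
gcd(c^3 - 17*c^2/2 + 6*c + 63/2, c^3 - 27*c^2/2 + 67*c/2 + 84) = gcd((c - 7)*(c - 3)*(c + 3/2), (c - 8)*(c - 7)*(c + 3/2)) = c^2 - 11*c/2 - 21/2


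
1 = 1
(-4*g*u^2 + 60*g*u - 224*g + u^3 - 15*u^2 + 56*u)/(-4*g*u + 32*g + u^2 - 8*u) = u - 7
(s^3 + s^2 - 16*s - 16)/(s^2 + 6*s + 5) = (s^2 - 16)/(s + 5)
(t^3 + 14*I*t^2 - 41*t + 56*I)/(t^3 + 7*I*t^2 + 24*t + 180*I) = (t^3 + 14*I*t^2 - 41*t + 56*I)/(t^3 + 7*I*t^2 + 24*t + 180*I)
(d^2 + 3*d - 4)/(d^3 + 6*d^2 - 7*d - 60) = (d - 1)/(d^2 + 2*d - 15)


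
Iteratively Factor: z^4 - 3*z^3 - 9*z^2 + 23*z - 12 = (z - 1)*(z^3 - 2*z^2 - 11*z + 12) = (z - 4)*(z - 1)*(z^2 + 2*z - 3) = (z - 4)*(z - 1)*(z + 3)*(z - 1)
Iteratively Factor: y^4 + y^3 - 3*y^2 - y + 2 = (y + 2)*(y^3 - y^2 - y + 1) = (y + 1)*(y + 2)*(y^2 - 2*y + 1) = (y - 1)*(y + 1)*(y + 2)*(y - 1)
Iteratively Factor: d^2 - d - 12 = (d + 3)*(d - 4)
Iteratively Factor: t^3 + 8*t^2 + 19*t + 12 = (t + 3)*(t^2 + 5*t + 4) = (t + 3)*(t + 4)*(t + 1)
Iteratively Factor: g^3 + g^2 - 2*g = (g + 2)*(g^2 - g) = g*(g + 2)*(g - 1)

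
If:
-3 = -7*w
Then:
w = 3/7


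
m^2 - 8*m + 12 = (m - 6)*(m - 2)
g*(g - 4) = g^2 - 4*g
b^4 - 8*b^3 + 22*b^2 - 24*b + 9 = (b - 3)^2*(b - 1)^2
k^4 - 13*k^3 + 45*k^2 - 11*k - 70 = (k - 7)*(k - 5)*(k - 2)*(k + 1)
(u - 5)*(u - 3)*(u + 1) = u^3 - 7*u^2 + 7*u + 15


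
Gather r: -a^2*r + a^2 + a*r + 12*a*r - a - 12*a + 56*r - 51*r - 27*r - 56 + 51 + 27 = a^2 - 13*a + r*(-a^2 + 13*a - 22) + 22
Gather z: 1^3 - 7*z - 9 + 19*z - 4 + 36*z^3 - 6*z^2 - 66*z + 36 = 36*z^3 - 6*z^2 - 54*z + 24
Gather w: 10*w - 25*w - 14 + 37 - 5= 18 - 15*w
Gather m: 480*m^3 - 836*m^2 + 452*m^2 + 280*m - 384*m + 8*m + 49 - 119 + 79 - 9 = 480*m^3 - 384*m^2 - 96*m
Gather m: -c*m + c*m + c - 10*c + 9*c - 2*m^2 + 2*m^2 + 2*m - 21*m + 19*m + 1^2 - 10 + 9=0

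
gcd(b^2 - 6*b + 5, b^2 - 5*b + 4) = b - 1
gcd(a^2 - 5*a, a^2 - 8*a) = a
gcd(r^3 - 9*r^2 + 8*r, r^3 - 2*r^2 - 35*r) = r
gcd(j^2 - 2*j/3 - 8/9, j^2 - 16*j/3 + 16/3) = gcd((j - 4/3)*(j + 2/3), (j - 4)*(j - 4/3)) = j - 4/3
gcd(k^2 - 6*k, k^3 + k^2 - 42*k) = k^2 - 6*k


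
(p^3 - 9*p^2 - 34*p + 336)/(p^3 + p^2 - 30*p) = (p^2 - 15*p + 56)/(p*(p - 5))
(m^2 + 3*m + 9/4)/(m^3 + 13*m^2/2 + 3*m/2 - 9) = (m + 3/2)/(m^2 + 5*m - 6)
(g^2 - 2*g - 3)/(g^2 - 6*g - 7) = (g - 3)/(g - 7)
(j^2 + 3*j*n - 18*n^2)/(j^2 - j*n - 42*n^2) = (j - 3*n)/(j - 7*n)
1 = 1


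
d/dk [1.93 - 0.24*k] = -0.240000000000000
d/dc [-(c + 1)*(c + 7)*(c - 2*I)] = -3*c^2 - 4*c*(4 - I) - 7 + 16*I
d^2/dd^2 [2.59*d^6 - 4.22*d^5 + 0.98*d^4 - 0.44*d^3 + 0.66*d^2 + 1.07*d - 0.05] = 77.7*d^4 - 84.4*d^3 + 11.76*d^2 - 2.64*d + 1.32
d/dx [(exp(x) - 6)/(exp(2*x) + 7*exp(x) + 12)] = (-(exp(x) - 6)*(2*exp(x) + 7) + exp(2*x) + 7*exp(x) + 12)*exp(x)/(exp(2*x) + 7*exp(x) + 12)^2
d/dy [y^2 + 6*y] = 2*y + 6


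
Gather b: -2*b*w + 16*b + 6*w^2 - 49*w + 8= b*(16 - 2*w) + 6*w^2 - 49*w + 8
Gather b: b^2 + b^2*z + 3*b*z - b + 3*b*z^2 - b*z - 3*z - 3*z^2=b^2*(z + 1) + b*(3*z^2 + 2*z - 1) - 3*z^2 - 3*z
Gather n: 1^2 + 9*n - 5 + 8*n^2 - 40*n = 8*n^2 - 31*n - 4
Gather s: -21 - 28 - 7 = -56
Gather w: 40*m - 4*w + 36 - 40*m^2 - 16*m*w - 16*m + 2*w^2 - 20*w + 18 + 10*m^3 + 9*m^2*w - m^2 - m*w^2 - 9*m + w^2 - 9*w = 10*m^3 - 41*m^2 + 15*m + w^2*(3 - m) + w*(9*m^2 - 16*m - 33) + 54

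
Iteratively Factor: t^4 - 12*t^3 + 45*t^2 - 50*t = (t - 5)*(t^3 - 7*t^2 + 10*t) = (t - 5)^2*(t^2 - 2*t) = t*(t - 5)^2*(t - 2)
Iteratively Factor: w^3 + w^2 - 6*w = (w + 3)*(w^2 - 2*w) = (w - 2)*(w + 3)*(w)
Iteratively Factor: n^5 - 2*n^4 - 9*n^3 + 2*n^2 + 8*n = (n + 1)*(n^4 - 3*n^3 - 6*n^2 + 8*n) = n*(n + 1)*(n^3 - 3*n^2 - 6*n + 8) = n*(n + 1)*(n + 2)*(n^2 - 5*n + 4) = n*(n - 4)*(n + 1)*(n + 2)*(n - 1)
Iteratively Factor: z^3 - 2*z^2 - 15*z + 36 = (z - 3)*(z^2 + z - 12) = (z - 3)^2*(z + 4)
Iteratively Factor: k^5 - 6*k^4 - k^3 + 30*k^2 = (k)*(k^4 - 6*k^3 - k^2 + 30*k) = k*(k + 2)*(k^3 - 8*k^2 + 15*k) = k*(k - 3)*(k + 2)*(k^2 - 5*k) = k^2*(k - 3)*(k + 2)*(k - 5)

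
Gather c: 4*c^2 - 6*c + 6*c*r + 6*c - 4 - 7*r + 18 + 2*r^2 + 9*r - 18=4*c^2 + 6*c*r + 2*r^2 + 2*r - 4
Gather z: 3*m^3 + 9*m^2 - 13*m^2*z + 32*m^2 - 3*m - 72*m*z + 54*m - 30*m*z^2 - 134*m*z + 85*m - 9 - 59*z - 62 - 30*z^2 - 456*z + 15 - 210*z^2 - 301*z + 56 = 3*m^3 + 41*m^2 + 136*m + z^2*(-30*m - 240) + z*(-13*m^2 - 206*m - 816)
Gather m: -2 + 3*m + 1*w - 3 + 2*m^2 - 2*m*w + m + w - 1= 2*m^2 + m*(4 - 2*w) + 2*w - 6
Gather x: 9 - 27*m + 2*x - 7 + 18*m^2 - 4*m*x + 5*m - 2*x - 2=18*m^2 - 4*m*x - 22*m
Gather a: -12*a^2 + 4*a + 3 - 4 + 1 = -12*a^2 + 4*a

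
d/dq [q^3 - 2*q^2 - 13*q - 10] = 3*q^2 - 4*q - 13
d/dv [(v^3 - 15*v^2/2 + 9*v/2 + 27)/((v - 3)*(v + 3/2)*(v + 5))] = 11/(v^2 + 10*v + 25)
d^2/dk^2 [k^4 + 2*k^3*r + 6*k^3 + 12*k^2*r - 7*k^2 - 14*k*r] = 12*k^2 + 12*k*r + 36*k + 24*r - 14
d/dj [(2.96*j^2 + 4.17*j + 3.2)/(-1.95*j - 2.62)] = (-5.772*j^2 - 15.5104*j - 4.6854)/(3.8025*j^2 + 10.218*j + 6.8644)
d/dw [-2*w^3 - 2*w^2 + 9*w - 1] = -6*w^2 - 4*w + 9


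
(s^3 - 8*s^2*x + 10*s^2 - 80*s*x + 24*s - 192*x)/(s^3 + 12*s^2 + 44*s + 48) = (s - 8*x)/(s + 2)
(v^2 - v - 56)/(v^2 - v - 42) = (-v^2 + v + 56)/(-v^2 + v + 42)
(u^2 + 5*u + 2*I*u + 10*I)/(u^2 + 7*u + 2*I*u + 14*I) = (u + 5)/(u + 7)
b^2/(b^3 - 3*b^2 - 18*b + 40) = b^2/(b^3 - 3*b^2 - 18*b + 40)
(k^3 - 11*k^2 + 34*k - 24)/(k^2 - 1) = (k^2 - 10*k + 24)/(k + 1)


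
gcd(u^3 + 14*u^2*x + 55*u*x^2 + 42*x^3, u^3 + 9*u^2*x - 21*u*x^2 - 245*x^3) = u + 7*x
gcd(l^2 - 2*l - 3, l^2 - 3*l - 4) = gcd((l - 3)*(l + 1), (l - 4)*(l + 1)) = l + 1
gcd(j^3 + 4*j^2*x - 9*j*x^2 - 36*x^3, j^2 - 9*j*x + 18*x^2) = -j + 3*x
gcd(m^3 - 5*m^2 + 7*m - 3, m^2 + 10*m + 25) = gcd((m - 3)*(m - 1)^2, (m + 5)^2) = 1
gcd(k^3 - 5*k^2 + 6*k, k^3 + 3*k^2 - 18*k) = k^2 - 3*k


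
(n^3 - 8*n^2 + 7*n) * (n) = n^4 - 8*n^3 + 7*n^2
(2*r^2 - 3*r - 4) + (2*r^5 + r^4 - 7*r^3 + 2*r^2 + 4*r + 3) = 2*r^5 + r^4 - 7*r^3 + 4*r^2 + r - 1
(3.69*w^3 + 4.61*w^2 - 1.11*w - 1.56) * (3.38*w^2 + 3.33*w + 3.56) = 12.4722*w^5 + 27.8695*w^4 + 24.7359*w^3 + 7.4425*w^2 - 9.1464*w - 5.5536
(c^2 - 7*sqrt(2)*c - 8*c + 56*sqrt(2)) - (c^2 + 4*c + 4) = -12*c - 7*sqrt(2)*c - 4 + 56*sqrt(2)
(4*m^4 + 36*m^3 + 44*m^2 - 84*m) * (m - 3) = 4*m^5 + 24*m^4 - 64*m^3 - 216*m^2 + 252*m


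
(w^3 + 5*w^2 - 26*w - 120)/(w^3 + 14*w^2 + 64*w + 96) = (w - 5)/(w + 4)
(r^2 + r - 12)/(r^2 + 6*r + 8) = (r - 3)/(r + 2)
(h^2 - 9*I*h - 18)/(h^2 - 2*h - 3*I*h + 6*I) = (h - 6*I)/(h - 2)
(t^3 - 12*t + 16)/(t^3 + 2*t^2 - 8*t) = (t - 2)/t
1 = 1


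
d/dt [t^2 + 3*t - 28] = 2*t + 3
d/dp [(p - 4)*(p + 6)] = 2*p + 2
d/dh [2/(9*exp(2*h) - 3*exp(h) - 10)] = (6 - 36*exp(h))*exp(h)/(-9*exp(2*h) + 3*exp(h) + 10)^2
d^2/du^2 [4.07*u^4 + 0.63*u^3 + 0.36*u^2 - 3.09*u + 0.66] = 48.84*u^2 + 3.78*u + 0.72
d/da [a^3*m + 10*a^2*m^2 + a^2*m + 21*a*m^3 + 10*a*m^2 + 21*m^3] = m*(3*a^2 + 20*a*m + 2*a + 21*m^2 + 10*m)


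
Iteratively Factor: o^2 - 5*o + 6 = (o - 2)*(o - 3)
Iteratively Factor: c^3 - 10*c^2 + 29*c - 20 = (c - 5)*(c^2 - 5*c + 4) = (c - 5)*(c - 4)*(c - 1)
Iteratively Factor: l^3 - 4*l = (l + 2)*(l^2 - 2*l) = (l - 2)*(l + 2)*(l)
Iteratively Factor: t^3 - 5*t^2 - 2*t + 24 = (t + 2)*(t^2 - 7*t + 12) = (t - 4)*(t + 2)*(t - 3)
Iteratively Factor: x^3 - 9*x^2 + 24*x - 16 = (x - 1)*(x^2 - 8*x + 16) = (x - 4)*(x - 1)*(x - 4)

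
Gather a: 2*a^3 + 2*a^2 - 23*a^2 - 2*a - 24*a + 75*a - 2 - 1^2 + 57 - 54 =2*a^3 - 21*a^2 + 49*a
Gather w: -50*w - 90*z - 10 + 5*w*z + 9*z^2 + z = w*(5*z - 50) + 9*z^2 - 89*z - 10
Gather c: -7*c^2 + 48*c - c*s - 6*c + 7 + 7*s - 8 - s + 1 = -7*c^2 + c*(42 - s) + 6*s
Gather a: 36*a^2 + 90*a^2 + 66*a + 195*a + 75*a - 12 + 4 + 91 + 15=126*a^2 + 336*a + 98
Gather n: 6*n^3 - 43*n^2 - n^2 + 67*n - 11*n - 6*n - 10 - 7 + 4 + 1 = 6*n^3 - 44*n^2 + 50*n - 12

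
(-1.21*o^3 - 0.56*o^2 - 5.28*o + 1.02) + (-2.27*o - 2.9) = -1.21*o^3 - 0.56*o^2 - 7.55*o - 1.88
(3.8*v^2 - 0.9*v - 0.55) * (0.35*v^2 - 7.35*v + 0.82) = 1.33*v^4 - 28.245*v^3 + 9.5385*v^2 + 3.3045*v - 0.451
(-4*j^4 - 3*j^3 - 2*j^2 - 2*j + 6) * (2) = -8*j^4 - 6*j^3 - 4*j^2 - 4*j + 12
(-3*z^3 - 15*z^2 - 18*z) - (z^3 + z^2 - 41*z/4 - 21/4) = -4*z^3 - 16*z^2 - 31*z/4 + 21/4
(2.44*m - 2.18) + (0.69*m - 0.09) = 3.13*m - 2.27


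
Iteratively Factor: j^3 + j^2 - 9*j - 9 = (j - 3)*(j^2 + 4*j + 3) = (j - 3)*(j + 1)*(j + 3)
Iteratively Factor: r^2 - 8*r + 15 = (r - 3)*(r - 5)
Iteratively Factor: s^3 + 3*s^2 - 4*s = (s)*(s^2 + 3*s - 4) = s*(s + 4)*(s - 1)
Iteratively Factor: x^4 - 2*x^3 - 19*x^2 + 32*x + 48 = (x + 4)*(x^3 - 6*x^2 + 5*x + 12) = (x - 3)*(x + 4)*(x^2 - 3*x - 4) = (x - 4)*(x - 3)*(x + 4)*(x + 1)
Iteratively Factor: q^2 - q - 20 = (q + 4)*(q - 5)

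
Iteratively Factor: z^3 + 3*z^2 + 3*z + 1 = (z + 1)*(z^2 + 2*z + 1) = (z + 1)^2*(z + 1)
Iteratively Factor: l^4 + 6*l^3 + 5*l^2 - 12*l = (l + 4)*(l^3 + 2*l^2 - 3*l) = (l + 3)*(l + 4)*(l^2 - l) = (l - 1)*(l + 3)*(l + 4)*(l)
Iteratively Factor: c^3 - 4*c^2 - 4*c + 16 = (c + 2)*(c^2 - 6*c + 8) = (c - 4)*(c + 2)*(c - 2)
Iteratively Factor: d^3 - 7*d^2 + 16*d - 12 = (d - 2)*(d^2 - 5*d + 6) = (d - 3)*(d - 2)*(d - 2)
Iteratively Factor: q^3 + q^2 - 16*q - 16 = (q - 4)*(q^2 + 5*q + 4) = (q - 4)*(q + 4)*(q + 1)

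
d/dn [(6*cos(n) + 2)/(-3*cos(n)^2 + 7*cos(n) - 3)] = 2*(-9*cos(n)^2 - 6*cos(n) + 16)*sin(n)/(3*sin(n)^2 + 7*cos(n) - 6)^2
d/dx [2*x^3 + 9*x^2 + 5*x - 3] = 6*x^2 + 18*x + 5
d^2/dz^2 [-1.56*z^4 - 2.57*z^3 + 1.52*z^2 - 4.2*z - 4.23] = -18.72*z^2 - 15.42*z + 3.04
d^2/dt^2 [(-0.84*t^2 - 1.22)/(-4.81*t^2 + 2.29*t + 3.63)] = (5.6843418860808e-14*t^4 + 18.505032*t^3 + 257.356164*t^2 - 80.629068*t + 77.535928)/(111.284641*t^6 - 158.945007*t^5 - 176.279766*t^4 + 227.895533*t^3 + 133.034418*t^2 - 90.525303*t - 47.832147)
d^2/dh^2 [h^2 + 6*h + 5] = 2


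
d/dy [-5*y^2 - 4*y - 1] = -10*y - 4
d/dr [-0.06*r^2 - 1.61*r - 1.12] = -0.12*r - 1.61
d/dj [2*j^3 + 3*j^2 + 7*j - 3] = 6*j^2 + 6*j + 7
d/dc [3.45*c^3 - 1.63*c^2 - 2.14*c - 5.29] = 10.35*c^2 - 3.26*c - 2.14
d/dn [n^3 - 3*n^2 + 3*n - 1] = 3*n^2 - 6*n + 3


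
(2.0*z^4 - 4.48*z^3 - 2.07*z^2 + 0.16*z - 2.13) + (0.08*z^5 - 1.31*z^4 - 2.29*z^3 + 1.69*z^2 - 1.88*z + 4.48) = 0.08*z^5 + 0.69*z^4 - 6.77*z^3 - 0.38*z^2 - 1.72*z + 2.35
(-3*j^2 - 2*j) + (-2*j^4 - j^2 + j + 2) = -2*j^4 - 4*j^2 - j + 2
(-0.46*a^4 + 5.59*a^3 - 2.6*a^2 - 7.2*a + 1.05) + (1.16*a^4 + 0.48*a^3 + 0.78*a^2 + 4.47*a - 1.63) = 0.7*a^4 + 6.07*a^3 - 1.82*a^2 - 2.73*a - 0.58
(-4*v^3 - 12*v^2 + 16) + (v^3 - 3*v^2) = -3*v^3 - 15*v^2 + 16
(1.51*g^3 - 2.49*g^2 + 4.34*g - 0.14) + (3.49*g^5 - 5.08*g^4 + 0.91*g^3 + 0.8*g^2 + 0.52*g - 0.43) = 3.49*g^5 - 5.08*g^4 + 2.42*g^3 - 1.69*g^2 + 4.86*g - 0.57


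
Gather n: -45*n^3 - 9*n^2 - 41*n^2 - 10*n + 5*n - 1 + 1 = -45*n^3 - 50*n^2 - 5*n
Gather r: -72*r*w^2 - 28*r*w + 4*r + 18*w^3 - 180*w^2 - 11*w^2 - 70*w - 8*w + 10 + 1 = r*(-72*w^2 - 28*w + 4) + 18*w^3 - 191*w^2 - 78*w + 11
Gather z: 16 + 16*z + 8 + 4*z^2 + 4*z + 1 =4*z^2 + 20*z + 25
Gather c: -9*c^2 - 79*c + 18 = -9*c^2 - 79*c + 18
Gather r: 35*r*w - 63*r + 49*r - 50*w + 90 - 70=r*(35*w - 14) - 50*w + 20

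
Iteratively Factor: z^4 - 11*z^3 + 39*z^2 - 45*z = (z - 5)*(z^3 - 6*z^2 + 9*z) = (z - 5)*(z - 3)*(z^2 - 3*z) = (z - 5)*(z - 3)^2*(z)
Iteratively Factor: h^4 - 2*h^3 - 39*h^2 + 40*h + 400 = (h - 5)*(h^3 + 3*h^2 - 24*h - 80) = (h - 5)*(h + 4)*(h^2 - h - 20) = (h - 5)*(h + 4)^2*(h - 5)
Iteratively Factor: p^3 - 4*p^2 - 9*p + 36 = (p - 3)*(p^2 - p - 12) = (p - 3)*(p + 3)*(p - 4)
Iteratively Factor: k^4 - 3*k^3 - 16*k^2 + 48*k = (k - 4)*(k^3 + k^2 - 12*k) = k*(k - 4)*(k^2 + k - 12) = k*(k - 4)*(k - 3)*(k + 4)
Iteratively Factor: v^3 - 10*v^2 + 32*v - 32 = (v - 2)*(v^2 - 8*v + 16) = (v - 4)*(v - 2)*(v - 4)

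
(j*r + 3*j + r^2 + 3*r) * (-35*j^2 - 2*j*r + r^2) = -35*j^3*r - 105*j^3 - 37*j^2*r^2 - 111*j^2*r - j*r^3 - 3*j*r^2 + r^4 + 3*r^3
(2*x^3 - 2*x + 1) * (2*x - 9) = 4*x^4 - 18*x^3 - 4*x^2 + 20*x - 9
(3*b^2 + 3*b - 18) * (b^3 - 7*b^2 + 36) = 3*b^5 - 18*b^4 - 39*b^3 + 234*b^2 + 108*b - 648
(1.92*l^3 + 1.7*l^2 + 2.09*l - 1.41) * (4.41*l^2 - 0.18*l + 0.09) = 8.4672*l^5 + 7.1514*l^4 + 9.0837*l^3 - 6.4413*l^2 + 0.4419*l - 0.1269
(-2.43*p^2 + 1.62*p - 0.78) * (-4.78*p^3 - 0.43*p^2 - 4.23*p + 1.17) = 11.6154*p^5 - 6.6987*p^4 + 13.3107*p^3 - 9.3603*p^2 + 5.1948*p - 0.9126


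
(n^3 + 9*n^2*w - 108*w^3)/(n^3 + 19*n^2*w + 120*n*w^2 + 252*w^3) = (n - 3*w)/(n + 7*w)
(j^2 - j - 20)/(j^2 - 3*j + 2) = (j^2 - j - 20)/(j^2 - 3*j + 2)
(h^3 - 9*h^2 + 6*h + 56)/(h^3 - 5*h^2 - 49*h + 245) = (h^2 - 2*h - 8)/(h^2 + 2*h - 35)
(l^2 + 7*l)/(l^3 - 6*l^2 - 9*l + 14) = l*(l + 7)/(l^3 - 6*l^2 - 9*l + 14)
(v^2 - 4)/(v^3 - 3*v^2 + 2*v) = (v + 2)/(v*(v - 1))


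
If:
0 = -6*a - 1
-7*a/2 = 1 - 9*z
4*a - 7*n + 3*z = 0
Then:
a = -1/6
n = -19/252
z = 5/108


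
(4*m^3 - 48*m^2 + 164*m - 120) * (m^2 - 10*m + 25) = 4*m^5 - 88*m^4 + 744*m^3 - 2960*m^2 + 5300*m - 3000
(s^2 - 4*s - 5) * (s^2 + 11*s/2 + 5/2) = s^4 + 3*s^3/2 - 49*s^2/2 - 75*s/2 - 25/2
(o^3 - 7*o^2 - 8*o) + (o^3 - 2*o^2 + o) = 2*o^3 - 9*o^2 - 7*o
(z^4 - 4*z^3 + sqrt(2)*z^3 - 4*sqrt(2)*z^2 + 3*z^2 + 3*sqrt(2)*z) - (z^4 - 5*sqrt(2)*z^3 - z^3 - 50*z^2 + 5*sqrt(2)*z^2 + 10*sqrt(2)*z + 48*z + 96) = -3*z^3 + 6*sqrt(2)*z^3 - 9*sqrt(2)*z^2 + 53*z^2 - 48*z - 7*sqrt(2)*z - 96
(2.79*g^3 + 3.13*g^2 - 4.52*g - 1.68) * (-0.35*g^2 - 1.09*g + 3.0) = -0.9765*g^5 - 4.1366*g^4 + 6.5403*g^3 + 14.9048*g^2 - 11.7288*g - 5.04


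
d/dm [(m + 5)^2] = 2*m + 10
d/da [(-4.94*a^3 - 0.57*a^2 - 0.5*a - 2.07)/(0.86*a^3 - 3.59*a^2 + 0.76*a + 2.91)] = (18.2248*a^4 - 6.6488*a^3 - 40.0138*a^2 - 18.18*a + 0.1182)/(0.7396*a^6 - 6.1748*a^5 + 14.1953*a^4 - 0.451599999999999*a^3 - 20.3162*a^2 + 4.4232*a + 8.4681)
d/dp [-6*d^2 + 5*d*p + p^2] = 5*d + 2*p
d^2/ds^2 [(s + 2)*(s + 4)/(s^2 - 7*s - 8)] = 2*(13*s^3 + 48*s^2 - 24*s + 184)/(s^6 - 21*s^5 + 123*s^4 - 7*s^3 - 984*s^2 - 1344*s - 512)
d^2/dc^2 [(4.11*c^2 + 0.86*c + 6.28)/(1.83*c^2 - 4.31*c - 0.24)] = (70.593714*c^3 + 137.017224*c^2 - 294.927192*c + 237.526472)/(6.128487*c^6 - 43.301277*c^5 + 99.571581*c^4 - 68.705279*c^3 - 13.058568*c^2 - 0.744768*c - 0.013824)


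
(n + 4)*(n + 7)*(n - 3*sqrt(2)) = n^3 - 3*sqrt(2)*n^2 + 11*n^2 - 33*sqrt(2)*n + 28*n - 84*sqrt(2)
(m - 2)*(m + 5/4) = m^2 - 3*m/4 - 5/2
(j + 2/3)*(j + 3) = j^2 + 11*j/3 + 2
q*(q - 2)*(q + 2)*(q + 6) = q^4 + 6*q^3 - 4*q^2 - 24*q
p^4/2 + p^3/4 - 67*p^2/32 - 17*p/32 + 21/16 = (p/2 + 1)*(p - 7/4)*(p - 3/4)*(p + 1)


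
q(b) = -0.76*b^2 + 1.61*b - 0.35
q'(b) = 1.61 - 1.52*b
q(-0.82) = -2.18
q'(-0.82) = 2.86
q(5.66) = -15.58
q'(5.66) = -6.99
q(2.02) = -0.20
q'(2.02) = -1.46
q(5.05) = -11.60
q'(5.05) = -6.07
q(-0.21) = -0.72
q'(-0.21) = 1.93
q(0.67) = 0.39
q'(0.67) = 0.59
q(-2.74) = -10.47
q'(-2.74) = 5.77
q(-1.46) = -4.32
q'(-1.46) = 3.83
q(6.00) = -18.05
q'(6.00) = -7.51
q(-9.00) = -76.40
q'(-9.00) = 15.29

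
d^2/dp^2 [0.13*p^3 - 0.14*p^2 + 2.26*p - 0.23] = 0.78*p - 0.28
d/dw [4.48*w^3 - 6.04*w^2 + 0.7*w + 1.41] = 13.44*w^2 - 12.08*w + 0.7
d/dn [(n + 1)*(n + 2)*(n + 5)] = 3*n^2 + 16*n + 17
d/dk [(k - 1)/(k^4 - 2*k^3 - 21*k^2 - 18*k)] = (-3*k^4 + 8*k^3 + 15*k^2 - 42*k - 18)/(k^2*(k^6 - 4*k^5 - 38*k^4 + 48*k^3 + 513*k^2 + 756*k + 324))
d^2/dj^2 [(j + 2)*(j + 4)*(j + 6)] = 6*j + 24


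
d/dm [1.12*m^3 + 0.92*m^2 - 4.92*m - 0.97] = 3.36*m^2 + 1.84*m - 4.92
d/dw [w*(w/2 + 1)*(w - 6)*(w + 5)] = 2*w^3 + 3*w^2/2 - 32*w - 30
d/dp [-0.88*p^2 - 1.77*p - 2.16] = -1.76*p - 1.77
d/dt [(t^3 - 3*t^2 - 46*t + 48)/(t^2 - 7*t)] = (t^4 - 14*t^3 + 67*t^2 - 96*t + 336)/(t^2*(t^2 - 14*t + 49))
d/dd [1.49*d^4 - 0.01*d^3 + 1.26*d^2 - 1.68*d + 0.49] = 5.96*d^3 - 0.03*d^2 + 2.52*d - 1.68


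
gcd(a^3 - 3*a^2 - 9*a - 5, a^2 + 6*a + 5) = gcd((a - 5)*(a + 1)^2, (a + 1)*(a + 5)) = a + 1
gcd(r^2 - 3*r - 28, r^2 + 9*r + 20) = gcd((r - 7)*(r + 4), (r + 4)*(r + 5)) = r + 4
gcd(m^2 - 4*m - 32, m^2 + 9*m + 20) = m + 4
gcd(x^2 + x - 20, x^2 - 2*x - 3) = 1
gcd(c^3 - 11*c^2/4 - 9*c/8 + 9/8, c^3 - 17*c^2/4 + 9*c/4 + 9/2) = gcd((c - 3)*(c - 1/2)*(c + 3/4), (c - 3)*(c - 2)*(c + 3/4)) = c^2 - 9*c/4 - 9/4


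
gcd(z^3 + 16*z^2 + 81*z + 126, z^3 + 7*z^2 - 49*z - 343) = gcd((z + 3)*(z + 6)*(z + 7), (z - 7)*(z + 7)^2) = z + 7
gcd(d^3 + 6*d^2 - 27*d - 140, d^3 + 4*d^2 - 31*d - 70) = d^2 + 2*d - 35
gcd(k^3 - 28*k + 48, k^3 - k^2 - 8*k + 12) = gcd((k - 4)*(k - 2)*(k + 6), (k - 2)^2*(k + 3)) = k - 2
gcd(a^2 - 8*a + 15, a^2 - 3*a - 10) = a - 5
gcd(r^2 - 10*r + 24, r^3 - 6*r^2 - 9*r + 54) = r - 6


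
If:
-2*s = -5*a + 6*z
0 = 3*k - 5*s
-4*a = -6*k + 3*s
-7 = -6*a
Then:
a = 7/6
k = 10/9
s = 2/3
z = 3/4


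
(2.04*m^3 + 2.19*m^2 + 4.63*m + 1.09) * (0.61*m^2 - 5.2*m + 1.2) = 1.2444*m^5 - 9.2721*m^4 - 6.1157*m^3 - 20.7831*m^2 - 0.112000000000001*m + 1.308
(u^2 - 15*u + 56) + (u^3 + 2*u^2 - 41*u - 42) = u^3 + 3*u^2 - 56*u + 14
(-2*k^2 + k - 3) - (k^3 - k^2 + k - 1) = -k^3 - k^2 - 2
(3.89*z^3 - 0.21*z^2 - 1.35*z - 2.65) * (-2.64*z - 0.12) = -10.2696*z^4 + 0.0876*z^3 + 3.5892*z^2 + 7.158*z + 0.318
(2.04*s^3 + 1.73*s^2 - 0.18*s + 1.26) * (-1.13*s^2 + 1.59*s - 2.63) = -2.3052*s^5 + 1.2887*s^4 - 2.4111*s^3 - 6.2599*s^2 + 2.4768*s - 3.3138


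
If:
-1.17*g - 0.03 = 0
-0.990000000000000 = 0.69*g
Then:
No Solution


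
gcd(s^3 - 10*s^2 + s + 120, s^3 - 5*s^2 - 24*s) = s^2 - 5*s - 24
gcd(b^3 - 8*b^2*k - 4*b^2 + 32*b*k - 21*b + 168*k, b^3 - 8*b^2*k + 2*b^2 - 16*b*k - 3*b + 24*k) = b^2 - 8*b*k + 3*b - 24*k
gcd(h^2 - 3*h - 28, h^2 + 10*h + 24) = h + 4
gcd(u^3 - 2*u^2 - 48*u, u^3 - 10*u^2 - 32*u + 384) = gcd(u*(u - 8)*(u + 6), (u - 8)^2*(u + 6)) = u^2 - 2*u - 48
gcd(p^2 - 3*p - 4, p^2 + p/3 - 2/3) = p + 1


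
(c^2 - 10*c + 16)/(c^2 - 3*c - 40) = (c - 2)/(c + 5)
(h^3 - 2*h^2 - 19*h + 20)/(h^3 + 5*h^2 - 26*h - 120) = (h - 1)/(h + 6)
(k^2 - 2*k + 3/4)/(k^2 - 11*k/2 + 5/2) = (k - 3/2)/(k - 5)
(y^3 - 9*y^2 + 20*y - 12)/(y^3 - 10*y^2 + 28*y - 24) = (y - 1)/(y - 2)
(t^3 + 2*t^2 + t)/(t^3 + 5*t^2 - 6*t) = (t^2 + 2*t + 1)/(t^2 + 5*t - 6)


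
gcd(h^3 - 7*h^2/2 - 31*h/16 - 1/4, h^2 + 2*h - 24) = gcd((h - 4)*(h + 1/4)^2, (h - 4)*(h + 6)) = h - 4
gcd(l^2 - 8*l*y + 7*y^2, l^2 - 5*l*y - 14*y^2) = -l + 7*y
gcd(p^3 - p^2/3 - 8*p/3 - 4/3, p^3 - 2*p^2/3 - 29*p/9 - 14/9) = p^2 + 5*p/3 + 2/3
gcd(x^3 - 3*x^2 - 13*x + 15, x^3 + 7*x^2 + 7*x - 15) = x^2 + 2*x - 3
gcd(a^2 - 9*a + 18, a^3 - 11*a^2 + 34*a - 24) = a - 6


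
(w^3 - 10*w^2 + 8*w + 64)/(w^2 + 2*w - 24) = (w^2 - 6*w - 16)/(w + 6)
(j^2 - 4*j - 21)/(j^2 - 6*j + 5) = (j^2 - 4*j - 21)/(j^2 - 6*j + 5)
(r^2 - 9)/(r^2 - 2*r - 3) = (r + 3)/(r + 1)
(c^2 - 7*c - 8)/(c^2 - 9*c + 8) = (c + 1)/(c - 1)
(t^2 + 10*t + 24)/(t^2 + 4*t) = (t + 6)/t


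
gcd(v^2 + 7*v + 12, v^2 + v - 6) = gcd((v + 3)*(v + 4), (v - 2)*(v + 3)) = v + 3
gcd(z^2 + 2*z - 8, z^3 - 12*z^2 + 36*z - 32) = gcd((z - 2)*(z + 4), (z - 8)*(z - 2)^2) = z - 2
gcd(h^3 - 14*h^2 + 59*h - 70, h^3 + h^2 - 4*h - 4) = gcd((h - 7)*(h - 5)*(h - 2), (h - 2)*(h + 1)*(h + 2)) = h - 2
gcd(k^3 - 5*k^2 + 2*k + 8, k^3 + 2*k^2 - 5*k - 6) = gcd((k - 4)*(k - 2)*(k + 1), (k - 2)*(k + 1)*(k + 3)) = k^2 - k - 2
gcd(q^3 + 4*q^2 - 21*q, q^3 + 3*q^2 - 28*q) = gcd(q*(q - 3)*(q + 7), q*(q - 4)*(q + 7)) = q^2 + 7*q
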